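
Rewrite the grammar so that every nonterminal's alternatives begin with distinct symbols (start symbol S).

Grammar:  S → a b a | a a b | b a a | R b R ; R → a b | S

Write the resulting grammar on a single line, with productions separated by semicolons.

S → b a a | R b R | a S'; R → a b | S; S' → b a | a b

S has alternatives sharing prefix 'a': factor to S → a S' with S' → b a | a b.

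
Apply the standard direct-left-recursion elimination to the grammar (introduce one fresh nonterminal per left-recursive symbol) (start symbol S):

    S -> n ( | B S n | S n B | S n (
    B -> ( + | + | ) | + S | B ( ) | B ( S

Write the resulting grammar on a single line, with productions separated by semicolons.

S, B are directly left-recursive.
For S: α = {n B, n (}, β = {n (, B S n}. Rewrite as S → β S' and S' → α S' | ε.
For B: α = {( ), ( S}, β = {( +, +, ), + S}. Rewrite as B → β B' and B' → α B' | ε.

S -> n ( S' | B S n S'; B -> ( + B' | + B' | ) B' | + S B'; S' -> n B S' | n ( S' | ε; B' -> ( ) B' | ( S B' | ε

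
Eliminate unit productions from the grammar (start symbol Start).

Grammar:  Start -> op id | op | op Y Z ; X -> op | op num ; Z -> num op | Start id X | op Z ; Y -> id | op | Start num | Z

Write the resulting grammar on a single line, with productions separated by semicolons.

Unit pairs: Y ⇒* {Z}.
For each unit pair (A, B), copy every non-unit production of B to A, then drop all unit productions.

Start -> op id | op | op Y Z; X -> op | op num; Z -> num op | Start id X | op Z; Y -> num op | Start id X | op Z | id | op | Start num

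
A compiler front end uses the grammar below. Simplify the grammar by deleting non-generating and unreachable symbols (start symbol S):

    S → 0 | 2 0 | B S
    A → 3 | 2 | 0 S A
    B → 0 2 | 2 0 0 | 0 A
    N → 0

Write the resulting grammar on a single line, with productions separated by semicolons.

Generating nonterminals: {A, B, N, S}.
Reachable from S after that: {A, B, S}.
Removed useless symbols: {N} and every production mentioning them.

S → 0 | 2 0 | B S; A → 3 | 2 | 0 S A; B → 0 2 | 2 0 0 | 0 A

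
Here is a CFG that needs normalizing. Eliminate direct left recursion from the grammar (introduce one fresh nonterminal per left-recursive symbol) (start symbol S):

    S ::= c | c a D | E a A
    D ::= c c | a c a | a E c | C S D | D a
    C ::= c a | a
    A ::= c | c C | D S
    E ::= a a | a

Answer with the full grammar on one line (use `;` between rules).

D is directly left-recursive.
For D: α = {a}, β = {c c, a c a, a E c, C S D}. Rewrite as D → β D' and D' → α D' | ε.

S ::= c | c a D | E a A; D ::= c c D' | a c a D' | a E c D' | C S D D'; C ::= c a | a; A ::= c | c C | D S; E ::= a a | a; D' ::= a D' | epsilon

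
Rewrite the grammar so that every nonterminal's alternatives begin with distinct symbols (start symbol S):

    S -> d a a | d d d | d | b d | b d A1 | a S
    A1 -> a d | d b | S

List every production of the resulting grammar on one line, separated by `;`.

S has alternatives sharing prefix 'd': factor to S → d S' with S' → a a | d d | ε.
S has alternatives sharing prefix 'b d': factor to S → b d S'' with S'' → ε | A1.

S -> a S | d S' | b d S''; A1 -> a d | d b | S; S' -> a a | d d | epsilon; S'' -> epsilon | A1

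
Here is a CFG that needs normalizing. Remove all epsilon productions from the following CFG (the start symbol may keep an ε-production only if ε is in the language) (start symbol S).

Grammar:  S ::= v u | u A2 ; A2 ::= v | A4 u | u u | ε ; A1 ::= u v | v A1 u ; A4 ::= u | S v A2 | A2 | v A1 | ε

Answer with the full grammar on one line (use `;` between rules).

The nullable symbols are {A2, A4}.
ε ∉ L(G), so no ε-production is kept.
Expand every rule over subsets of its nullable positions: S → u A2 gives u A2 | u. A2 → A4 u gives A4 u | u. A4 → S v A2 gives S v A2 | S v.

S ::= v u | u A2 | u; A2 ::= v | A4 u | u | u u; A1 ::= u v | v A1 u; A4 ::= u | S v A2 | S v | A2 | v A1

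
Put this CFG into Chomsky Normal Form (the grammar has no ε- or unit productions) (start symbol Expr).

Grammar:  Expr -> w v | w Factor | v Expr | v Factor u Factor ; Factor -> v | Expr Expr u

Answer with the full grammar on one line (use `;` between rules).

Introduce a nonterminal for each terminal appearing in a rule of length ≥ 2: X1 → w, X2 → v, X3 → u.
Binarize each right-hand side of length ≥ 3 by chaining fresh nonterminals (Y1, Y2, …): affected rules were Expr → X2 Factor X3 Factor; Factor → Expr Expr X3.

Expr -> X1 X2 | X1 Factor | X2 Expr | X2 Y1; Factor -> v | Expr Y3; X1 -> w; X2 -> v; X3 -> u; Y1 -> Factor Y2; Y2 -> X3 Factor; Y3 -> Expr X3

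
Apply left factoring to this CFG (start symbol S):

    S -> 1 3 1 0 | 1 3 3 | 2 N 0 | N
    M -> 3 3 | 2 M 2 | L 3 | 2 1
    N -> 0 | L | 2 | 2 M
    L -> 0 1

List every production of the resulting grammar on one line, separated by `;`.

S has alternatives sharing prefix '1 3': factor to S → 1 3 S' with S' → 1 0 | 3.
M has alternatives sharing prefix '2': factor to M → 2 M' with M' → M 2 | 1.
N has alternatives sharing prefix '2': factor to N → 2 N' with N' → ε | M.

S -> 2 N 0 | N | 1 3 S'; M -> 3 3 | L 3 | 2 M'; N -> 0 | L | 2 N'; L -> 0 1; S' -> 1 0 | 3; M' -> M 2 | 1; N' -> ε | M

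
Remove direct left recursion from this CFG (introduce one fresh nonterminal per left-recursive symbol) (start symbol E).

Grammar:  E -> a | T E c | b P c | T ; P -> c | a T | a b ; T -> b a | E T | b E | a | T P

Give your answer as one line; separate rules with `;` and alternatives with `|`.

Directly left-recursive nonterminal: T.
For T: α = {P}, β = {b a, E T, b E, a}. Rewrite as T → β T' and T' → α T' | ε.

E -> a | T E c | b P c | T; P -> c | a T | a b; T -> b a T' | E T T' | b E T' | a T'; T' -> P T' | epsilon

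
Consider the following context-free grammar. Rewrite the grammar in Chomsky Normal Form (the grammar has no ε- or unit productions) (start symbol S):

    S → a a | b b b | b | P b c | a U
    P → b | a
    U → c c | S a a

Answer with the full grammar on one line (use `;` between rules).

S → X1 X1 | X2 Y1 | b | P Y2 | X1 U; P → b | a; U → X3 X3 | S Y3; X1 → a; X2 → b; X3 → c; Y1 → X2 X2; Y2 → X2 X3; Y3 → X1 X1

Introduce a nonterminal for each terminal appearing in a rule of length ≥ 2: X1 → a, X2 → b, X3 → c.
Binarize each right-hand side of length ≥ 3 by chaining fresh nonterminals (Y1, Y2, …): affected rules were S → X2 X2 X2; S → P X2 X3; U → S X1 X1.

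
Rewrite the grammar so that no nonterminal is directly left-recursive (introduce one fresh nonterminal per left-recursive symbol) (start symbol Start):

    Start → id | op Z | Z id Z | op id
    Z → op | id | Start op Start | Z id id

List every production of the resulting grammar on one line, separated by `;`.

Start → id | op Z | Z id Z | op id; Z → op Z1 | id Z1 | Start op Start Z1; Z1 → id id Z1 | ε

Directly left-recursive nonterminal: Z.
For Z: α = {id id}, β = {op, id, Start op Start}. Rewrite as Z → β Z1 and Z1 → α Z1 | ε.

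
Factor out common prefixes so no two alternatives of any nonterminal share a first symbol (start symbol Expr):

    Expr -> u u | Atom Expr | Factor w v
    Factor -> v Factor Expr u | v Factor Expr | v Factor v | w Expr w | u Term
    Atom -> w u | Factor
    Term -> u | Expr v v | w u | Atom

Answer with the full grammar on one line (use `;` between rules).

Expr -> u u | Atom Expr | Factor w v; Factor -> w Expr w | u Term | v Factor Factor1; Atom -> w u | Factor; Term -> u | Expr v v | w u | Atom; Factor1 -> v | Expr Factor11; Factor11 -> u | ε

Factor has alternatives sharing prefix 'v Factor': factor to Factor → v Factor Factor1 with Factor1 → Expr u | Expr | v.
Factor1 has alternatives sharing prefix 'Expr': factor to Factor1 → Expr Factor11 with Factor11 → u | ε.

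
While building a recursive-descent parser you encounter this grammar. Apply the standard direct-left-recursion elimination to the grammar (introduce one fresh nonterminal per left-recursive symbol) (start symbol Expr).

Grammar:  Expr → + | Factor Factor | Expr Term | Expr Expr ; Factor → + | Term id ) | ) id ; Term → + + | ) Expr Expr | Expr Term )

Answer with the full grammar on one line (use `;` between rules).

Expr → + Expr1 | Factor Factor Expr1; Factor → + | Term id ) | ) id; Term → + + | ) Expr Expr | Expr Term ); Expr1 → Term Expr1 | Expr Expr1 | ε

Expr is directly left-recursive.
For Expr: α = {Term, Expr}, β = {+, Factor Factor}. Rewrite as Expr → β Expr1 and Expr1 → α Expr1 | ε.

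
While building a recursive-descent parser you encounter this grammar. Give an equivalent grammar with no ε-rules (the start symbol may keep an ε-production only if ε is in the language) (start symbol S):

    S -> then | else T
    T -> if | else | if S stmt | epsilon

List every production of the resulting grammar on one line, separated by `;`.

Nullable nonterminals: {T}.
ε ∉ L(G), so no ε-production is kept.
Expand every rule over subsets of its nullable positions: S → else T gives else T | else.

S -> then | else T | else; T -> if | else | if S stmt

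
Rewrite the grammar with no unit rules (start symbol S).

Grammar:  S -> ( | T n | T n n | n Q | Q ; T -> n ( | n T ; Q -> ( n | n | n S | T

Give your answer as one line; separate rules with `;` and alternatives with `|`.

Unit pairs: Q ⇒* {T}; S ⇒* {Q, T}.
Replace each nonterminal's rules with the union of the non-unit rules of every nonterminal it unit-derives.

S -> ( | T n | T n n | n Q | ( n | n | n S | n ( | n T; T -> n ( | n T; Q -> ( n | n | n S | n ( | n T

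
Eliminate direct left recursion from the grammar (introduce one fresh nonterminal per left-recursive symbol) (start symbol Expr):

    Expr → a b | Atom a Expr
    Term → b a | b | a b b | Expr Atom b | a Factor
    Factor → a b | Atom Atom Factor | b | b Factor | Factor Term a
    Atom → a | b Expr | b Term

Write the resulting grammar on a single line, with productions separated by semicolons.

Factor is directly left-recursive.
For Factor: α = {Term a}, β = {a b, Atom Atom Factor, b, b Factor}. Rewrite as Factor → β Factor1 and Factor1 → α Factor1 | ε.

Expr → a b | Atom a Expr; Term → b a | b | a b b | Expr Atom b | a Factor; Factor → a b Factor1 | Atom Atom Factor Factor1 | b Factor1 | b Factor Factor1; Atom → a | b Expr | b Term; Factor1 → Term a Factor1 | epsilon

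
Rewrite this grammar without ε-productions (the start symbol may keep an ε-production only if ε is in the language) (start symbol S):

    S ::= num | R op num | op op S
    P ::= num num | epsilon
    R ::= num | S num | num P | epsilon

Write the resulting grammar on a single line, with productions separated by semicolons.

S ::= num | R op num | op num | op op S; P ::= num num; R ::= num | S num | num P

Nullable set = {P, R}.
ε ∉ L(G), so no ε-production is kept.
Expand every rule over subsets of its nullable positions: S → R op num gives R op num | op num.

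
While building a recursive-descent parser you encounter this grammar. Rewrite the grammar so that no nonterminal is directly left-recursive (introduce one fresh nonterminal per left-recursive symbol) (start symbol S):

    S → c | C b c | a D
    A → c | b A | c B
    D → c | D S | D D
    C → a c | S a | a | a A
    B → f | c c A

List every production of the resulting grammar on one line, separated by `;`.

S → c | C b c | a D; A → c | b A | c B; D → c D'; C → a c | S a | a | a A; B → f | c c A; D' → S D' | D D' | ε

Directly left-recursive nonterminal: D.
For D: α = {S, D}, β = {c}. Rewrite as D → β D' and D' → α D' | ε.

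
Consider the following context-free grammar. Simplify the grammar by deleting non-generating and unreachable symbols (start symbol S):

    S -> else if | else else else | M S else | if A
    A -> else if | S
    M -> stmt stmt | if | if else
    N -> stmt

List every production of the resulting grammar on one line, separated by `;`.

S -> else if | else else else | M S else | if A; A -> else if | S; M -> stmt stmt | if | if else

Generating nonterminals: {A, M, N, S}.
Reachable from S after that: {A, M, S}.
Removed useless symbols: {N} and every production mentioning them.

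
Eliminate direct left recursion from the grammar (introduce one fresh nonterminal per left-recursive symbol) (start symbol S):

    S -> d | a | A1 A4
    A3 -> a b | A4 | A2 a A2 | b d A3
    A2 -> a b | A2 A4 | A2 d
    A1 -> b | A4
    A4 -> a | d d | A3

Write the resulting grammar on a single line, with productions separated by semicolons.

S -> d | a | A1 A4; A3 -> a b | A4 | A2 a A2 | b d A3; A2 -> a b A2'; A1 -> b | A4; A4 -> a | d d | A3; A2' -> A4 A2' | d A2' | ε

Left recursion appears on A2.
For A2: α = {A4, d}, β = {a b}. Rewrite as A2 → β A2' and A2' → α A2' | ε.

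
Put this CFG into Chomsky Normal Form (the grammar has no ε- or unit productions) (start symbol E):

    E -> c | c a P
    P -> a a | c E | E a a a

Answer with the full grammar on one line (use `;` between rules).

Introduce a nonterminal for each terminal appearing in a rule of length ≥ 2: X1 → c, X2 → a.
Binarize each right-hand side of length ≥ 3 by chaining fresh nonterminals (Y1, Y2, …): affected rules were E → X1 X2 P; P → E X2 X2 X2.

E -> c | X1 Y1; P -> X2 X2 | X1 E | E Y2; X1 -> c; X2 -> a; Y1 -> X2 P; Y2 -> X2 Y3; Y3 -> X2 X2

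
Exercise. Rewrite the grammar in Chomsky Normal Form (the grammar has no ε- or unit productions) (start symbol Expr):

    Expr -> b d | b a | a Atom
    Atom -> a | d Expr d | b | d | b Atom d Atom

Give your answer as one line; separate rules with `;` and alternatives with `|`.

Expr -> X1 X2 | X1 X3 | X3 Atom; Atom -> a | X2 Y1 | b | d | X1 Y2; X1 -> b; X2 -> d; X3 -> a; Y1 -> Expr X2; Y2 -> Atom Y3; Y3 -> X2 Atom

Introduce a nonterminal for each terminal appearing in a rule of length ≥ 2: X1 → b, X2 → d, X3 → a.
Binarize each right-hand side of length ≥ 3 by chaining fresh nonterminals (Y1, Y2, …): affected rules were Atom → X2 Expr X2; Atom → X1 Atom X2 Atom.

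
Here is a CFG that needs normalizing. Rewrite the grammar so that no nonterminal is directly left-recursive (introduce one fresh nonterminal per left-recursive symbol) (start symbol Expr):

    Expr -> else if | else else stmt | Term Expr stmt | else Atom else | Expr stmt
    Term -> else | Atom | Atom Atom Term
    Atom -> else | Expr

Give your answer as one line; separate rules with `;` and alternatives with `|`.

Expr is directly left-recursive.
For Expr: α = {stmt}, β = {else if, else else stmt, Term Expr stmt, else Atom else}. Rewrite as Expr → β Expr1 and Expr1 → α Expr1 | ε.

Expr -> else if Expr1 | else else stmt Expr1 | Term Expr stmt Expr1 | else Atom else Expr1; Term -> else | Atom | Atom Atom Term; Atom -> else | Expr; Expr1 -> stmt Expr1 | epsilon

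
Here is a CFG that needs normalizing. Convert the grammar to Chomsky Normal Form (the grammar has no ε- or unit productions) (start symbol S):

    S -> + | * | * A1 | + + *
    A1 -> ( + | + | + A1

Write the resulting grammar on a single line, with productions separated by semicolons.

Introduce a nonterminal for each terminal appearing in a rule of length ≥ 2: X1 → *, X2 → +, X3 → (.
Binarize each right-hand side of length ≥ 3 by chaining fresh nonterminals (Y1, Y2, …): affected rules were S → X2 X2 X1.

S -> + | * | X1 A1 | X2 Y1; A1 -> X3 X2 | + | X2 A1; X1 -> *; X2 -> +; X3 -> (; Y1 -> X2 X1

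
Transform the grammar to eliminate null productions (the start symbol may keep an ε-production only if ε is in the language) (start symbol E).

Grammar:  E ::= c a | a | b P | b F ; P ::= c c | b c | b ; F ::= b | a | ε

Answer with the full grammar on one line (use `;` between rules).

E ::= c a | a | b P | b F | b; P ::= c c | b c | b; F ::= b | a

Nullable nonterminals: {F}.
ε ∉ L(G), so no ε-production is kept.
Add the nullable-subset variants: E → b F gives b F | b.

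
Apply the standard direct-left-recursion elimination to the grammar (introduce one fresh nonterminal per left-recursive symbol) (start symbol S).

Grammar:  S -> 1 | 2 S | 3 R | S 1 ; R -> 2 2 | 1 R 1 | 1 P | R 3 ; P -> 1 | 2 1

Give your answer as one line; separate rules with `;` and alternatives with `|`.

Directly left-recursive nonterminals: S, R.
For S: α = {1}, β = {1, 2 S, 3 R}. Rewrite as S → β S' and S' → α S' | ε.
For R: α = {3}, β = {2 2, 1 R 1, 1 P}. Rewrite as R → β R' and R' → α R' | ε.

S -> 1 S' | 2 S S' | 3 R S'; R -> 2 2 R' | 1 R 1 R' | 1 P R'; P -> 1 | 2 1; S' -> 1 S' | ε; R' -> 3 R' | ε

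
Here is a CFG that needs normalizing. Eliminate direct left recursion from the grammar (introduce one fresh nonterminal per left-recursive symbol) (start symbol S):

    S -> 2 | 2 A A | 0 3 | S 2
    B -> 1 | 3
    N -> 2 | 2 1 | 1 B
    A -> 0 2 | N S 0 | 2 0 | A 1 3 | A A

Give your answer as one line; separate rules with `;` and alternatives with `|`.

S -> 2 S' | 2 A A S' | 0 3 S'; B -> 1 | 3; N -> 2 | 2 1 | 1 B; A -> 0 2 A' | N S 0 A' | 2 0 A'; S' -> 2 S' | ε; A' -> 1 3 A' | A A' | ε

Directly left-recursive nonterminals: S, A.
For S: α = {2}, β = {2, 2 A A, 0 3}. Rewrite as S → β S' and S' → α S' | ε.
For A: α = {1 3, A}, β = {0 2, N S 0, 2 0}. Rewrite as A → β A' and A' → α A' | ε.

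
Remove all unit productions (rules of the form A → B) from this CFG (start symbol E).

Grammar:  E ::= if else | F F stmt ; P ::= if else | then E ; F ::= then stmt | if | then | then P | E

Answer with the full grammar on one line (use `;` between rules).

Unit pairs: F ⇒* {E}.
For each unit pair (A, B), copy every non-unit production of B to A, then drop all unit productions.

E ::= if else | F F stmt; P ::= if else | then E; F ::= if else | F F stmt | then stmt | if | then | then P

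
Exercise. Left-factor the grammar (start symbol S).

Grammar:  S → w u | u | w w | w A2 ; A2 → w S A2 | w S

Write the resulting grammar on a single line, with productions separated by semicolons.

S has alternatives sharing prefix 'w': factor to S → w S' with S' → u | w | A2.
A2 has alternatives sharing prefix 'w S': factor to A2 → w S A2' with A2' → A2 | ε.

S → u | w S'; A2 → w S A2'; S' → u | w | A2; A2' → A2 | ε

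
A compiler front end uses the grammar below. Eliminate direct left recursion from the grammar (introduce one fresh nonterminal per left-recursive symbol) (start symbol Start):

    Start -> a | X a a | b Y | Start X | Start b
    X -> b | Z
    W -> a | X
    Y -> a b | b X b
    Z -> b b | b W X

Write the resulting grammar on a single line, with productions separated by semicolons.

Directly left-recursive nonterminal: Start.
For Start: α = {X, b}, β = {a, X a a, b Y}. Rewrite as Start → β Start1 and Start1 → α Start1 | ε.

Start -> a Start1 | X a a Start1 | b Y Start1; X -> b | Z; W -> a | X; Y -> a b | b X b; Z -> b b | b W X; Start1 -> X Start1 | b Start1 | ε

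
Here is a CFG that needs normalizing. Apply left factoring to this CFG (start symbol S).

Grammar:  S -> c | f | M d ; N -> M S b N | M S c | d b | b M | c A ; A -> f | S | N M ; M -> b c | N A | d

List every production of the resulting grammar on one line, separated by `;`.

S -> c | f | M d; N -> d b | b M | c A | M S N'; A -> f | S | N M; M -> b c | N A | d; N' -> b N | c

N has alternatives sharing prefix 'M S': factor to N → M S N' with N' → b N | c.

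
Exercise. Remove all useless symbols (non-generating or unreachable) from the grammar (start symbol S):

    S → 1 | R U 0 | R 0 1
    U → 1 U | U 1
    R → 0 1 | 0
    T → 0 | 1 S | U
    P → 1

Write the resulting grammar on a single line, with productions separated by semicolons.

Generating nonterminals: {P, R, S, T}.
Reachable from S after that: {R, S}.
Removed useless symbols: {P, T, U} and every production mentioning them.

S → 1 | R 0 1; R → 0 1 | 0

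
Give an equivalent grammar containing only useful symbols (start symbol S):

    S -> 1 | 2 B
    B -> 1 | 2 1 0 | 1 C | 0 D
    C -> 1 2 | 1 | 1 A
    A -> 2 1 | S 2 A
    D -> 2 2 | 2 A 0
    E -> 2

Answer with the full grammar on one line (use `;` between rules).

S -> 1 | 2 B; B -> 1 | 2 1 0 | 1 C | 0 D; C -> 1 2 | 1 | 1 A; A -> 2 1 | S 2 A; D -> 2 2 | 2 A 0

Generating nonterminals: {A, B, C, D, E, S}.
Reachable from S after that: {A, B, C, D, S}.
Removed useless symbols: {E} and every production mentioning them.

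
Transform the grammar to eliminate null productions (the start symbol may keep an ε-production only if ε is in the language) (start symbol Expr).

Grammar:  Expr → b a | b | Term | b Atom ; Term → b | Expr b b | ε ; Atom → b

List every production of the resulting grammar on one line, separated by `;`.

Expr → b a | b | Term | b Atom | ε; Term → b | Expr b b | b b; Atom → b

Nullable set = {Expr, Term}.
ε ∈ L(G) since Expr is nullable, so keep Expr → ε.
Add the nullable-subset variants: Term → Expr b b gives Expr b b | b b.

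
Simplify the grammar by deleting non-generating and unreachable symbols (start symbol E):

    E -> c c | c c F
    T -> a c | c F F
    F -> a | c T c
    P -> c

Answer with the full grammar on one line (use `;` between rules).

E -> c c | c c F; T -> a c | c F F; F -> a | c T c

Generating nonterminals: {E, F, P, T}.
Reachable from E after that: {E, F, T}.
Removed useless symbols: {P} and every production mentioning them.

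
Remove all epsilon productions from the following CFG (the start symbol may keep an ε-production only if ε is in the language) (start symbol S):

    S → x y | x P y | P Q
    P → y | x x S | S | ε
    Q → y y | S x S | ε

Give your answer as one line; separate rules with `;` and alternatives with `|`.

S → x y | x P y | P Q | P | Q | ε; P → y | x x S | x x | S; Q → y y | S x S | S x | x S | x

The nullable symbols are {P, Q, S}.
ε ∈ L(G) since S is nullable, so keep S → ε.
Expand every rule over subsets of its nullable positions: S → P Q gives P Q | P | Q. P → x x S gives x x S | x x. Q → S x S gives S x S | S x | x S | x.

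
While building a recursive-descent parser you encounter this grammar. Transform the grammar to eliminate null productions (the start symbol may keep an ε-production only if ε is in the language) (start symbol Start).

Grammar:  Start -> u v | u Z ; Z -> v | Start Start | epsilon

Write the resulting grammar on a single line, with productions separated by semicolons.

Nullable nonterminals: {Z}.
ε ∉ L(G), so no ε-production is kept.
Add the nullable-subset variants: Start → u Z gives u Z | u.

Start -> u v | u Z | u; Z -> v | Start Start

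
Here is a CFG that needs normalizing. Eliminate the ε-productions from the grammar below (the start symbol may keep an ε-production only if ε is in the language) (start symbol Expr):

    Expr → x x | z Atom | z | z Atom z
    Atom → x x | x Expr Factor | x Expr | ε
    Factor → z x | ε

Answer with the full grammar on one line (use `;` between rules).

The nullable symbols are {Atom, Factor}.
ε ∉ L(G), so no ε-production is kept.
For each production, add variants omitting each subset of nullable occurrences: Expr → z Atom gives z Atom | z. Expr → z Atom z gives z Atom z | z z. Atom → x Expr Factor gives x Expr Factor | x Expr.

Expr → x x | z Atom | z | z Atom z | z z; Atom → x x | x Expr Factor | x Expr; Factor → z x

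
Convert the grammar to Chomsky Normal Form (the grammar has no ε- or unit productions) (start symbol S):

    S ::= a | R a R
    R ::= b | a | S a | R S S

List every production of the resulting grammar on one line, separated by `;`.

Introduce a nonterminal for each terminal appearing in a rule of length ≥ 2: X1 → a.
Binarize each right-hand side of length ≥ 3 by chaining fresh nonterminals (Y1, Y2, …): affected rules were S → R X1 R; R → R S S.

S ::= a | R Y1; R ::= b | a | S X1 | R Y2; X1 ::= a; Y1 ::= X1 R; Y2 ::= S S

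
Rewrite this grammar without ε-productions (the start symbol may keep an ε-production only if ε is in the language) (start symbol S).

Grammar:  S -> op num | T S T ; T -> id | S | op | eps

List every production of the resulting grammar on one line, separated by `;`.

S -> op num | T S T | T S | S T; T -> id | S | op

Nullable nonterminals: {T}.
ε ∉ L(G), so no ε-production is kept.
For each production, add variants omitting each subset of nullable occurrences: S → T S T gives T S T | T S | S T.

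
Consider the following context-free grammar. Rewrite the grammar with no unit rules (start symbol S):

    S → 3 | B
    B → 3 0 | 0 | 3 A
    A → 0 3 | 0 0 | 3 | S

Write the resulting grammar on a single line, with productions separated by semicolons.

S → 3 0 | 0 | 3 A | 3; B → 3 0 | 0 | 3 A; A → 3 0 | 0 | 3 A | 3 | 0 3 | 0 0

Unit pairs: A ⇒* {B, S}; S ⇒* {B}.
For every A with A ⇒* B via unit rules, add B's non-unit alternatives to A; then delete every rule of the form X → Y.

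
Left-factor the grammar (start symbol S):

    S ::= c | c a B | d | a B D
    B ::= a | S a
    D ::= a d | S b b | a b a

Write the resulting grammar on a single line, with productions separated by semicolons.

S has alternatives sharing prefix 'c': factor to S → c S' with S' → ε | a B.
D has alternatives sharing prefix 'a': factor to D → a D' with D' → d | b a.

S ::= d | a B D | c S'; B ::= a | S a; D ::= S b b | a D'; S' ::= ε | a B; D' ::= d | b a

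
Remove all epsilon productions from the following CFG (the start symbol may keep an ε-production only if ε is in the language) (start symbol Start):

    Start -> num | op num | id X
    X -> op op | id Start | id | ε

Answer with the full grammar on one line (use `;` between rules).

Nullable nonterminals: {X}.
ε ∉ L(G), so no ε-production is kept.
Add the nullable-subset variants: Start → id X gives id X | id.

Start -> num | op num | id X | id; X -> op op | id Start | id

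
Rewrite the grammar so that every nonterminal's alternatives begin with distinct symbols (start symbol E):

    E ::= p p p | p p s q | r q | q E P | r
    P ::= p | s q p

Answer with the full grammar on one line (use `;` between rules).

E has alternatives sharing prefix 'p p': factor to E → p p E' with E' → p | s q.
E has alternatives sharing prefix 'r': factor to E → r E'' with E'' → q | ε.

E ::= q E P | p p E' | r E''; P ::= p | s q p; E' ::= p | s q; E'' ::= q | ε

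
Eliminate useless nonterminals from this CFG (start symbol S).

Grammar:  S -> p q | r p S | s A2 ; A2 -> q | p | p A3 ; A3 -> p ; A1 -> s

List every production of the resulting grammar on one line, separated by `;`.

Generating nonterminals: {A1, A2, A3, S}.
Reachable from S after that: {A2, A3, S}.
Removed useless symbols: {A1} and every production mentioning them.

S -> p q | r p S | s A2; A2 -> q | p | p A3; A3 -> p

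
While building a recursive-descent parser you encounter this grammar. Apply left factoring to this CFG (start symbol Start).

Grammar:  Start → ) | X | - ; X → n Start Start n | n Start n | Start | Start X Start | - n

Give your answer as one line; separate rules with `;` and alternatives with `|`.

X has alternatives sharing prefix 'n Start': factor to X → n Start X1 with X1 → Start n | n.
X has alternatives sharing prefix 'Start': factor to X → Start X2 with X2 → ε | X Start.

Start → ) | X | -; X → - n | n Start X1 | Start X2; X1 → Start n | n; X2 → epsilon | X Start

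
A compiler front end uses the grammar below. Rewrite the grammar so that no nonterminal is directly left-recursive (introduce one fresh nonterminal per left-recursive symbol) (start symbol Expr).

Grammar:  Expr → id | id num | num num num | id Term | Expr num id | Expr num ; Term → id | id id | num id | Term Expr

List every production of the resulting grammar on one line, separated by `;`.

Expr → id Expr1 | id num Expr1 | num num num Expr1 | id Term Expr1; Term → id Term1 | id id Term1 | num id Term1; Expr1 → num id Expr1 | num Expr1 | ε; Term1 → Expr Term1 | ε

Left recursion appears on Expr, Term.
For Expr: α = {num id, num}, β = {id, id num, num num num, id Term}. Rewrite as Expr → β Expr1 and Expr1 → α Expr1 | ε.
For Term: α = {Expr}, β = {id, id id, num id}. Rewrite as Term → β Term1 and Term1 → α Term1 | ε.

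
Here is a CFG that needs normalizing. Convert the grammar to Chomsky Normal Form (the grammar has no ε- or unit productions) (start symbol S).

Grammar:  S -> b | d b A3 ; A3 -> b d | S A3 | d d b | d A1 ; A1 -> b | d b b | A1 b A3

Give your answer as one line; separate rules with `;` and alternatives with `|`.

Introduce a nonterminal for each terminal appearing in a rule of length ≥ 2: X1 → d, X2 → b.
Binarize each right-hand side of length ≥ 3 by chaining fresh nonterminals (Y1, Y2, …): affected rules were S → X1 X2 A3; A3 → X1 X1 X2; A1 → X1 X2 X2; A1 → A1 X2 A3.

S -> b | X1 Y1; A3 -> X2 X1 | S A3 | X1 Y2 | X1 A1; A1 -> b | X1 Y3 | A1 Y4; X1 -> d; X2 -> b; Y1 -> X2 A3; Y2 -> X1 X2; Y3 -> X2 X2; Y4 -> X2 A3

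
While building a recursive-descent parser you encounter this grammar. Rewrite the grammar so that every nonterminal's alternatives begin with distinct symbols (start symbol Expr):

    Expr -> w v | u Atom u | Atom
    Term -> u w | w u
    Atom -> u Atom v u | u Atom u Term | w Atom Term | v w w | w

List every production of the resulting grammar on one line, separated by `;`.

Expr -> w v | u Atom u | Atom; Term -> u w | w u; Atom -> v w w | u Atom Atom1 | w Atom2; Atom1 -> v u | u Term; Atom2 -> Atom Term | ε

Atom has alternatives sharing prefix 'u Atom': factor to Atom → u Atom Atom1 with Atom1 → v u | u Term.
Atom has alternatives sharing prefix 'w': factor to Atom → w Atom2 with Atom2 → Atom Term | ε.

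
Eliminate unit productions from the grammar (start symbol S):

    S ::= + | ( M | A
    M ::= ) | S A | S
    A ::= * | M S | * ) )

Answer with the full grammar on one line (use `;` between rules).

S ::= + | ( M | * | M S | * ) ); M ::= * | M S | * ) ) | + | ( M | ) | S A; A ::= * | M S | * ) )

Unit pairs: M ⇒* {A, S}; S ⇒* {A}.
For each unit pair (A, B), copy every non-unit production of B to A, then drop all unit productions.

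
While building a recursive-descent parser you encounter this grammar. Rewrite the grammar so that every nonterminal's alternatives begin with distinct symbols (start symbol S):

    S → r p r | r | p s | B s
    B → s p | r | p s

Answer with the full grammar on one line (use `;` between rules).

S → p s | B s | r S'; B → s p | r | p s; S' → p r | eps

S has alternatives sharing prefix 'r': factor to S → r S' with S' → p r | ε.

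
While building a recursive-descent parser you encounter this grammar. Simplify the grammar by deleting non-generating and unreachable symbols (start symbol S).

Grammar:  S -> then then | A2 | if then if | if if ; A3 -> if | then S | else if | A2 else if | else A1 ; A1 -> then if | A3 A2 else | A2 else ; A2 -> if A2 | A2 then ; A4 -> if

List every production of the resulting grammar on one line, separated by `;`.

Generating nonterminals: {A1, A3, A4, S}.
Reachable from S after that: {S}.
Removed useless symbols: {A1, A2, A3, A4} and every production mentioning them.

S -> then then | if then if | if if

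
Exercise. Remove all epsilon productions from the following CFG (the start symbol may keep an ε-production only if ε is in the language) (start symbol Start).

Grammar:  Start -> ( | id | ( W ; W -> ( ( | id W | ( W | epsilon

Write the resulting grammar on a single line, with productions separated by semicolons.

Start -> ( | id | ( W; W -> ( ( | id W | id | ( W | (

The nullable symbols are {W}.
ε ∉ L(G), so no ε-production is kept.
Add the nullable-subset variants: W → id W gives id W | id. W → ( W gives ( W | (.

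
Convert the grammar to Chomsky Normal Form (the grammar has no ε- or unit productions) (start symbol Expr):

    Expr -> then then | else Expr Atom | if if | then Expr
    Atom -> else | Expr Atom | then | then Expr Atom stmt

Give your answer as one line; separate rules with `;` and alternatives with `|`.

Expr -> X1 X1 | X2 Y1 | X3 X3 | X1 Expr; Atom -> else | Expr Atom | then | X1 Y2; X1 -> then; X2 -> else; X3 -> if; X4 -> stmt; Y1 -> Expr Atom; Y2 -> Expr Y3; Y3 -> Atom X4

Introduce a nonterminal for each terminal appearing in a rule of length ≥ 2: X1 → then, X2 → else, X3 → if, X4 → stmt.
Binarize each right-hand side of length ≥ 3 by chaining fresh nonterminals (Y1, Y2, …): affected rules were Expr → X2 Expr Atom; Atom → X1 Expr Atom X4.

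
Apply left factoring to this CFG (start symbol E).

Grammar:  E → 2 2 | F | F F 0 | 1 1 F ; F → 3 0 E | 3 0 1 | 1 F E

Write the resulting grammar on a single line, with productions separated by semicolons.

E → 2 2 | 1 1 F | F E'; F → 1 F E | 3 0 F'; E' → eps | F 0; F' → E | 1

E has alternatives sharing prefix 'F': factor to E → F E' with E' → ε | F 0.
F has alternatives sharing prefix '3 0': factor to F → 3 0 F' with F' → E | 1.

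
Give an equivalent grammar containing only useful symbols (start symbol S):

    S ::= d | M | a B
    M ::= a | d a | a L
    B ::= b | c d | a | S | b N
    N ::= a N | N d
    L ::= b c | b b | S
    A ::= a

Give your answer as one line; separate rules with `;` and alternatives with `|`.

Generating nonterminals: {A, B, L, M, S}.
Reachable from S after that: {B, L, M, S}.
Removed useless symbols: {A, N} and every production mentioning them.

S ::= d | M | a B; M ::= a | d a | a L; B ::= b | c d | a | S; L ::= b c | b b | S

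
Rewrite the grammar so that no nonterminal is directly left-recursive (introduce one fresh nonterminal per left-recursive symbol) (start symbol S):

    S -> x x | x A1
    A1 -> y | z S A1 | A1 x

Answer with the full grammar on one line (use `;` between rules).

Directly left-recursive nonterminal: A1.
For A1: α = {x}, β = {y, z S A1}. Rewrite as A1 → β A1' and A1' → α A1' | ε.

S -> x x | x A1; A1 -> y A1' | z S A1 A1'; A1' -> x A1' | ε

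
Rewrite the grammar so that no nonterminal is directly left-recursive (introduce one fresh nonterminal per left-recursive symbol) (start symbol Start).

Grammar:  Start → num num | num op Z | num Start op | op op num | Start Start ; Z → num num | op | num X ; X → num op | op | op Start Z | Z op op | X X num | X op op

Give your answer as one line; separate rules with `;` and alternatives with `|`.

Directly left-recursive nonterminals: Start, X.
For Start: α = {Start}, β = {num num, num op Z, num Start op, op op num}. Rewrite as Start → β Start1 and Start1 → α Start1 | ε.
For X: α = {X num, op op}, β = {num op, op, op Start Z, Z op op}. Rewrite as X → β X1 and X1 → α X1 | ε.

Start → num num Start1 | num op Z Start1 | num Start op Start1 | op op num Start1; Z → num num | op | num X; X → num op X1 | op X1 | op Start Z X1 | Z op op X1; Start1 → Start Start1 | epsilon; X1 → X num X1 | op op X1 | epsilon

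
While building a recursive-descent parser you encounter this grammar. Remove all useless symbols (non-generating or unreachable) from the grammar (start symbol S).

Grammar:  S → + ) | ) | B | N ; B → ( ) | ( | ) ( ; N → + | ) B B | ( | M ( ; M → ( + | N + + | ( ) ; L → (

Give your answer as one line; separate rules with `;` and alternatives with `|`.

S → + ) | ) | B | N; B → ( ) | ( | ) (; N → + | ) B B | ( | M (; M → ( + | N + + | ( )

Generating nonterminals: {B, L, M, N, S}.
Reachable from S after that: {B, M, N, S}.
Removed useless symbols: {L} and every production mentioning them.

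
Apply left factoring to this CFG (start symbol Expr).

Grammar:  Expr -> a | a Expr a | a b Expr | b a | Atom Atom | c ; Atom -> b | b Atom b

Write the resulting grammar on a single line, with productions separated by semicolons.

Expr has alternatives sharing prefix 'a': factor to Expr → a Expr1 with Expr1 → ε | Expr a | b Expr.
Atom has alternatives sharing prefix 'b': factor to Atom → b Atom1 with Atom1 → ε | Atom b.

Expr -> b a | Atom Atom | c | a Expr1; Atom -> b Atom1; Expr1 -> ε | Expr a | b Expr; Atom1 -> ε | Atom b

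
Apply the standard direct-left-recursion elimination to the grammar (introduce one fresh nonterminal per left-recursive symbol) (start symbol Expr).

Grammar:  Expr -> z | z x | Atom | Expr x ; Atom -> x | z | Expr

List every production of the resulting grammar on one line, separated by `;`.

Expr -> z Expr1 | z x Expr1 | Atom Expr1; Atom -> x | z | Expr; Expr1 -> x Expr1 | ε

Left recursion appears on Expr.
For Expr: α = {x}, β = {z, z x, Atom}. Rewrite as Expr → β Expr1 and Expr1 → α Expr1 | ε.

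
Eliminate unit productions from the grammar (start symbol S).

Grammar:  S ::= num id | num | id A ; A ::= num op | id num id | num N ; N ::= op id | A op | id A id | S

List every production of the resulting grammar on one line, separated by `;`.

S ::= num id | num | id A; A ::= num op | id num id | num N; N ::= num id | num | id A | op id | A op | id A id

Unit pairs: N ⇒* {S}.
Replace each nonterminal's rules with the union of the non-unit rules of every nonterminal it unit-derives.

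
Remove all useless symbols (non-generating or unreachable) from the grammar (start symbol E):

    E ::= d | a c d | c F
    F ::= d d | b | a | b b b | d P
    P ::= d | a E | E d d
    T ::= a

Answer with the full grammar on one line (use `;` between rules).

E ::= d | a c d | c F; F ::= d d | b | a | b b b | d P; P ::= d | a E | E d d

Generating nonterminals: {E, F, P, T}.
Reachable from E after that: {E, F, P}.
Removed useless symbols: {T} and every production mentioning them.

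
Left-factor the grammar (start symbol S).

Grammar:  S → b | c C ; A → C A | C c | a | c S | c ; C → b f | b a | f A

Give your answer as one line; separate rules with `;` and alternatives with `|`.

S → b | c C; A → a | C A' | c A''; C → f A | b C'; A' → A | c; A'' → S | eps; C' → f | a

A has alternatives sharing prefix 'C': factor to A → C A' with A' → A | c.
A has alternatives sharing prefix 'c': factor to A → c A'' with A'' → S | ε.
C has alternatives sharing prefix 'b': factor to C → b C' with C' → f | a.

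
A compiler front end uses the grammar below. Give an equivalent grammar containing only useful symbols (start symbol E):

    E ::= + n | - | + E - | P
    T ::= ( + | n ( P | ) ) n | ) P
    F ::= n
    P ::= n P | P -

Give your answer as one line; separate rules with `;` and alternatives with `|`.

E ::= + n | - | + E -

Generating nonterminals: {E, F, T}.
Reachable from E after that: {E}.
Removed useless symbols: {F, P, T} and every production mentioning them.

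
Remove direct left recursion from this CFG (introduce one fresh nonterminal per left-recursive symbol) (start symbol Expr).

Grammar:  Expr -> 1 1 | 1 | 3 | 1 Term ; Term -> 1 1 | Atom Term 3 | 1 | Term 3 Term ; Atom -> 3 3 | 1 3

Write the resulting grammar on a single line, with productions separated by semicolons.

Expr -> 1 1 | 1 | 3 | 1 Term; Term -> 1 1 Term1 | Atom Term 3 Term1 | 1 Term1; Atom -> 3 3 | 1 3; Term1 -> 3 Term Term1 | ε

Term is directly left-recursive.
For Term: α = {3 Term}, β = {1 1, Atom Term 3, 1}. Rewrite as Term → β Term1 and Term1 → α Term1 | ε.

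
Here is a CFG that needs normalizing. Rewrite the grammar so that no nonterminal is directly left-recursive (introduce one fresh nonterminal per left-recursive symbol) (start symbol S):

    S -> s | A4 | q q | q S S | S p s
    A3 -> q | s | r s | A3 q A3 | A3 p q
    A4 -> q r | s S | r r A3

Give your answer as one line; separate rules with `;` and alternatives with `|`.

S -> s S' | A4 S' | q q S' | q S S S'; A3 -> q A3' | s A3' | r s A3'; A4 -> q r | s S | r r A3; S' -> p s S' | ε; A3' -> q A3 A3' | p q A3' | ε

S, A3 are directly left-recursive.
For S: α = {p s}, β = {s, A4, q q, q S S}. Rewrite as S → β S' and S' → α S' | ε.
For A3: α = {q A3, p q}, β = {q, s, r s}. Rewrite as A3 → β A3' and A3' → α A3' | ε.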